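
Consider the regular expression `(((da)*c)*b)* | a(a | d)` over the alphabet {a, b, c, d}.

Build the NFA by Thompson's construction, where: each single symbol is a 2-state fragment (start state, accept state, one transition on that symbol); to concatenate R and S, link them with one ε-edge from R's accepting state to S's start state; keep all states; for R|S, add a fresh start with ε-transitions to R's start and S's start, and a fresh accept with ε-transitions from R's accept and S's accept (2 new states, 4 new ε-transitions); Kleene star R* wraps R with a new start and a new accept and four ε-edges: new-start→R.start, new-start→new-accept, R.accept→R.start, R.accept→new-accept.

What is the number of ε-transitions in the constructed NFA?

24

Recursing over subexpressions:
Each of the 7 symbol leaves contributes 0 ε-transitions.
  da → 1 ε-transition
  (da)* → 5 ε-transitions
  (da)*c → 6 ε-transitions
  ((da)*c)* → 10 ε-transitions
  ((da)*c)*b → 11 ε-transitions
  (((da)*c)*b)* → 15 ε-transitions
  a | d → 4 ε-transitions
  a(a | d) → 5 ε-transitions
  (((da)*c)*b)* | a(a | d) → 24 ε-transitions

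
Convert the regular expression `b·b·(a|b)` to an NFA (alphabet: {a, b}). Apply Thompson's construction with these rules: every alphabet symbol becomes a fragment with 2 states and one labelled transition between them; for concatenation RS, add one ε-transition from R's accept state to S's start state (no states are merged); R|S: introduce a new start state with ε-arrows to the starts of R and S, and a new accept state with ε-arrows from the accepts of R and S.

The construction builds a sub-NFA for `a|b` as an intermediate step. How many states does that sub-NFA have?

Fragment for `a|b`:
Each of the 2 symbol leaves contributes a 2-state fragment.
  a|b : 6 states

6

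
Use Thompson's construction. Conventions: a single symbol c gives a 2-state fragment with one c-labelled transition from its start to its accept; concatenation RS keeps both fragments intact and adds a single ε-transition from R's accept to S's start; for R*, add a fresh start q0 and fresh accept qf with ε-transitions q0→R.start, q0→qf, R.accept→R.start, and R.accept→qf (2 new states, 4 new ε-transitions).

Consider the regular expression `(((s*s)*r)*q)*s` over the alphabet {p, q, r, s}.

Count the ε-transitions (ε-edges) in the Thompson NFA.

20

Building bottom-up:
Each of the 5 symbol leaves contributes 0 ε-transitions.
  s* → 4 ε-transitions
  s*s → 5 ε-transitions
  (s*s)* → 9 ε-transitions
  (s*s)*r → 10 ε-transitions
  ((s*s)*r)* → 14 ε-transitions
  ((s*s)*r)*q → 15 ε-transitions
  (((s*s)*r)*q)* → 19 ε-transitions
  (((s*s)*r)*q)*s → 20 ε-transitions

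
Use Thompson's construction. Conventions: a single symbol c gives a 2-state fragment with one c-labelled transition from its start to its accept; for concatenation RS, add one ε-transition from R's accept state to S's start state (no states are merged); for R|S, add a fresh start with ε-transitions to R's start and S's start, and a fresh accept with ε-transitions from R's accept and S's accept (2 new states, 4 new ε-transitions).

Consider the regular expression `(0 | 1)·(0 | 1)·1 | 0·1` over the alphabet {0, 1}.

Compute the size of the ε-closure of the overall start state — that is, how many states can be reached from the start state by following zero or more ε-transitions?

5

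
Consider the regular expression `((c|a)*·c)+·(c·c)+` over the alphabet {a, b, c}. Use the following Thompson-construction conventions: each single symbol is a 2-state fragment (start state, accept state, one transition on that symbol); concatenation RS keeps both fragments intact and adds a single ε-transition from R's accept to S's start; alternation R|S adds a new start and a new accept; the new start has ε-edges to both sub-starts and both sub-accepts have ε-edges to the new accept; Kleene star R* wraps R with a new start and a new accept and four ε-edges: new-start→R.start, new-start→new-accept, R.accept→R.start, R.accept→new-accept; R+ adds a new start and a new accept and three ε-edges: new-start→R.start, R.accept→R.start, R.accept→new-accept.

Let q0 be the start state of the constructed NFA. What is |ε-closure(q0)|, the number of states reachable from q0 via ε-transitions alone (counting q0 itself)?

Let C(F) = |ε-closure(F.start)| within fragment F, and note whether F accepts ε. Symbol fragments have C = 1 and do not accept ε. Then:
  c|a — new start ε-reaches every alternative's start; none of them accept ε, so the new accept is not reached: |ε-closure| = 1 + 1 + 1 = 3
  (c|a)* — |ε-closure| = 1 (new start) + 3 (body) + 1 (new accept) = 5
  (c|a)*·c — |ε-closure| = 5 + 1 = 6 (closure spills across the concat boundary because the left factor accepts ε)
  ((c|a)*·c)+ — |ε-closure| = 1 + 6 = 7 (the body doesn't accept ε, so the new accept is not reached)
  c·c — |ε-closure| equals the left operand's closure size = 1 (its accept is not ε-reachable, so the closure stops there)
  (c·c)+ — |ε-closure| = 1 + 1 = 2 (the body doesn't accept ε, so the new accept is not reached)
  ((c|a)*·c)+·(c·c)+ — |ε-closure| equals the left operand's closure size = 7 (its accept is not ε-reachable, so the closure stops there)

7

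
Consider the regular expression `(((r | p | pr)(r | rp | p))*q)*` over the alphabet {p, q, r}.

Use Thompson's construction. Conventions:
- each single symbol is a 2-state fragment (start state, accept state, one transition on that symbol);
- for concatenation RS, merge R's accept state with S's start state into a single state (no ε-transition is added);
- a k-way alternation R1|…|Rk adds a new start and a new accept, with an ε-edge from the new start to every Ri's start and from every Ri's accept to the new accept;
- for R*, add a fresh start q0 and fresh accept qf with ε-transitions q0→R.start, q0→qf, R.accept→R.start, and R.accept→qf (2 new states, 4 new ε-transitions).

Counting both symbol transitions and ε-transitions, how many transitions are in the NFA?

29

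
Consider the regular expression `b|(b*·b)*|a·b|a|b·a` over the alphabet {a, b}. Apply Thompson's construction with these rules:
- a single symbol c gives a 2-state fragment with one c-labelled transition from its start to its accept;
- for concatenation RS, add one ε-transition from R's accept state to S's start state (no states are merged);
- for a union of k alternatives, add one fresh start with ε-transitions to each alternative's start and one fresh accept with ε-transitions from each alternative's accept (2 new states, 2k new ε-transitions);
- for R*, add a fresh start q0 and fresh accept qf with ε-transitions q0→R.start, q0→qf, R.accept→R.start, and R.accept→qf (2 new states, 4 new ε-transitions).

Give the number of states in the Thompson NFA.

22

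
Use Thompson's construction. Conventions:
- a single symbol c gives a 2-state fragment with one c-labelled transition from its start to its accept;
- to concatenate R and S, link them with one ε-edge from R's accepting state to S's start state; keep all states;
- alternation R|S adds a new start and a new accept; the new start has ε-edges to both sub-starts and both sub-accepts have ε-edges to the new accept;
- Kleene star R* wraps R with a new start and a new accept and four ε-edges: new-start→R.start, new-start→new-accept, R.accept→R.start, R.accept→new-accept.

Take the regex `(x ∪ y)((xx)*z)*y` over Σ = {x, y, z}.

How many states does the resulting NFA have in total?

18

By structural recursion:
Each of the 6 symbol leaves contributes a 2-state fragment.
  x ∪ y = 6 states
  xx = 4 states
  (xx)* = 6 states
  (xx)*z = 8 states
  ((xx)*z)* = 10 states
  (x ∪ y)((xx)*z)*y = 18 states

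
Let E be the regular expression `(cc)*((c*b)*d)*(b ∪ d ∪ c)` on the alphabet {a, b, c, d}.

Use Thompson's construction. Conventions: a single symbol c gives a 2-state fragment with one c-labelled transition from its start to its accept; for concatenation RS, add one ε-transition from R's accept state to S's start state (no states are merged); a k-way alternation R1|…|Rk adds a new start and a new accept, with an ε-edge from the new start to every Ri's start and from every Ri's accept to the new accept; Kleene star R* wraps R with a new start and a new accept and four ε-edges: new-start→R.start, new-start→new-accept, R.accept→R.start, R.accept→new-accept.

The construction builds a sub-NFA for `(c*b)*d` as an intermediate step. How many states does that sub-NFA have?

10

Fragment for `(c*b)*d`:
Each of the 3 symbol leaves contributes a 2-state fragment.
  c* : 4 states
  c*b : 6 states
  (c*b)* : 8 states
  (c*b)*d : 10 states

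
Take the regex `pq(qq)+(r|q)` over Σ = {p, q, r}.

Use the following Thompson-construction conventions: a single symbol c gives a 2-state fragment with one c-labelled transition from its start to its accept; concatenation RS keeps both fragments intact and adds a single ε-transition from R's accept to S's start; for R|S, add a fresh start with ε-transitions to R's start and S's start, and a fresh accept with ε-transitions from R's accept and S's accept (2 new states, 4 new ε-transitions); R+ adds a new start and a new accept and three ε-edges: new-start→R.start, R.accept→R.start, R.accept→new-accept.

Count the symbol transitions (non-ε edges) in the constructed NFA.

By structural recursion:
Each of the 6 symbol leaves contributes exactly 1 symbol transition.
  qq → 2 symbol transitions
  (qq)+ → 2 symbol transitions
  r|q → 2 symbol transitions
  pq(qq)+(r|q) → 6 symbol transitions

6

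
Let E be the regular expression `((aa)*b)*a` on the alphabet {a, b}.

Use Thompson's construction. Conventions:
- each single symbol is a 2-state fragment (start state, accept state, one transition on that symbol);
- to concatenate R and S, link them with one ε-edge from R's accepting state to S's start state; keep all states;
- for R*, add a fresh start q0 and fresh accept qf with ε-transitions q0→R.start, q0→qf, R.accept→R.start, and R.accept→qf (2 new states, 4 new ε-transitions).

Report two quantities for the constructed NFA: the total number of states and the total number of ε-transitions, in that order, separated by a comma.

12, 11

By structural recursion:
Each of the 4 symbol leaves contributes 2 states and 0 ε-transitions.
  aa → 4 states, 1 ε-transition
  (aa)* → 6 states, 5 ε-transitions
  (aa)*b → 8 states, 6 ε-transitions
  ((aa)*b)* → 10 states, 10 ε-transitions
  ((aa)*b)*a → 12 states, 11 ε-transitions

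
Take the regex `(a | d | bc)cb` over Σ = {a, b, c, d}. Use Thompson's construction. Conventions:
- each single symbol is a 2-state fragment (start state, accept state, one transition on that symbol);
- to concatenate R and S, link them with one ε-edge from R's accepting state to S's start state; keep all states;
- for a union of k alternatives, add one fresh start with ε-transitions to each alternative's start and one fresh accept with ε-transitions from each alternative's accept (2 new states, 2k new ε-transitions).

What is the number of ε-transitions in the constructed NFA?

Bottom-up over the parse tree:
Each of the 6 symbol leaves contributes 0 ε-transitions.
  bc = 1 ε-transition
  a | d | bc = 7 ε-transitions
  (a | d | bc)cb = 9 ε-transitions

9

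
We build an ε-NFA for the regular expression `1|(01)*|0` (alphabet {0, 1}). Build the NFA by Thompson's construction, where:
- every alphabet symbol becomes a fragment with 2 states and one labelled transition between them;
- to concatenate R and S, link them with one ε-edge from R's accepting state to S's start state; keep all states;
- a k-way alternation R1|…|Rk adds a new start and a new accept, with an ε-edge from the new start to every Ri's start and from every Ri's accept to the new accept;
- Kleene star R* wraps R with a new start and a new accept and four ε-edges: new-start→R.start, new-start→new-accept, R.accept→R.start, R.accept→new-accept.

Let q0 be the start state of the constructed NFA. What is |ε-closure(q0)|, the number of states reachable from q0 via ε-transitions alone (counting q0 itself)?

Work bottom-up. For each fragment F, track |ε-closure(F.start)| and whether F's accept lies in that closure (i.e. whether F accepts ε). A single-symbol fragment has closure size 1 and does not accept ε.
  01 → same as the first factor's closure: |ε-closure| = 1
  (01)* → new start has ε-edges to the inner start and to the new accept, so |ε-closure| = 2 + 1 = 3
  1|(01)*|0 → |ε-closure| = 1 (new start) + (1 + 3 + 1) + 1 (new accept, since some branch ε-reaches its own accept) = 7

7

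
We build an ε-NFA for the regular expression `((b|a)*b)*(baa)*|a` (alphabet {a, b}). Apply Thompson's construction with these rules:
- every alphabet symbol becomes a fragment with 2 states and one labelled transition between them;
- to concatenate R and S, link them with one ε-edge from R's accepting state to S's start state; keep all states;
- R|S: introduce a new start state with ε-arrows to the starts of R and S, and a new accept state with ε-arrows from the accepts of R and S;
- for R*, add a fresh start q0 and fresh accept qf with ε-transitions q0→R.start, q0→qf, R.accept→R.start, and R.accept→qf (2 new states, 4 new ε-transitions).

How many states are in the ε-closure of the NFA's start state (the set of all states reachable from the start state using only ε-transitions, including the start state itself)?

14

Compute the ε-closure size of each fragment's start state recursively; a symbol fragment's start has no outgoing ε-edge, so its closure is just itself (size 1).
  b|a : |ε-closure| = 1 + 1 + 1 = 3 (the new accept is not ε-reachable since no branch accepts ε)
  (b|a)* : |ε-closure| = 1 (new start) + 3 (body) + 1 (new accept) = 5
  (b|a)*b : the left operand accepts ε, so the closure extends into the next operand (via the concat ε-link); |ε-closure| = 5 + 1 = 6
  ((b|a)*b)* : new start has ε-edges to the inner start and to the new accept, so |ε-closure| = 2 + 6 = 8
  baa : |ε-closure| equals the left operand's closure size = 1 (its accept is not ε-reachable, so the closure stops there)
  (baa)* : new start has ε-edges to the inner start and to the new accept, so |ε-closure| = 2 + 1 = 3
  ((b|a)*b)*(baa)* : |ε-closure| = 8 + 3 = 11 (closure spills across the concat boundary because the left factor accepts ε)
  ((b|a)*b)*(baa)*|a : new start ε-reaches every alternative's start; at least one alternative accepts ε, so the union's new accept is reached too: |ε-closure| = 1 + 11 + 1 + 1 = 14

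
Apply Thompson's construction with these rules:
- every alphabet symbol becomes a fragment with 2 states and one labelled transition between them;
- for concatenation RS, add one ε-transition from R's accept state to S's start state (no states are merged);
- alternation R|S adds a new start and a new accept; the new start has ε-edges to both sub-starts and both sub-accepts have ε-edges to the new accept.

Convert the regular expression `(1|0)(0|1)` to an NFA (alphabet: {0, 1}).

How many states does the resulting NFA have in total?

Per subexpression:
Each of the 4 symbol leaves contributes a 2-state fragment.
  1|0 = 6 states
  0|1 = 6 states
  (1|0)(0|1) = 12 states

12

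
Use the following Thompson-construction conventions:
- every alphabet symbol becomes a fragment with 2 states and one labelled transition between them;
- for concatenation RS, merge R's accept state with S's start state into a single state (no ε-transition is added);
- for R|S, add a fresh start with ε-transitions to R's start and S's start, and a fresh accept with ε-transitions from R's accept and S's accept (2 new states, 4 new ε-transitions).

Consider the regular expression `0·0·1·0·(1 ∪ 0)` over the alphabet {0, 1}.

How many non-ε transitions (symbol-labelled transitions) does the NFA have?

6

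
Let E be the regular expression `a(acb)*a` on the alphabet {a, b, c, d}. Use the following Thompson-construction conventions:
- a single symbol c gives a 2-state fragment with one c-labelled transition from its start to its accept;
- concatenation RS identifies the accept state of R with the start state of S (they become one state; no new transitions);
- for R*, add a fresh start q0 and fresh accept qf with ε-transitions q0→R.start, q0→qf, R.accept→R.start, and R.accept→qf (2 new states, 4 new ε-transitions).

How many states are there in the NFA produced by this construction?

Per subexpression:
Each of the 5 symbol leaves contributes a 2-state fragment.
  acb : 4 states
  (acb)* : 6 states
  a(acb)*a : 8 states

8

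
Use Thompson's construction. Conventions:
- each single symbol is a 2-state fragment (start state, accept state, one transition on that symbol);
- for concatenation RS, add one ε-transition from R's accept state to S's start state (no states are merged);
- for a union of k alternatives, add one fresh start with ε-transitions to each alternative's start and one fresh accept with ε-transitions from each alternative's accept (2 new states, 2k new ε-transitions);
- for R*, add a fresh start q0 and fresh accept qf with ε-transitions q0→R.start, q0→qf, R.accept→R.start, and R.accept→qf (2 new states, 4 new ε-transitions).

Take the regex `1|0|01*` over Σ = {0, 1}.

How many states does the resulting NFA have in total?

Building bottom-up:
Each of the 4 symbol leaves contributes a 2-state fragment.
  1* : 4 states
  01* : 6 states
  1|0|01* : 12 states

12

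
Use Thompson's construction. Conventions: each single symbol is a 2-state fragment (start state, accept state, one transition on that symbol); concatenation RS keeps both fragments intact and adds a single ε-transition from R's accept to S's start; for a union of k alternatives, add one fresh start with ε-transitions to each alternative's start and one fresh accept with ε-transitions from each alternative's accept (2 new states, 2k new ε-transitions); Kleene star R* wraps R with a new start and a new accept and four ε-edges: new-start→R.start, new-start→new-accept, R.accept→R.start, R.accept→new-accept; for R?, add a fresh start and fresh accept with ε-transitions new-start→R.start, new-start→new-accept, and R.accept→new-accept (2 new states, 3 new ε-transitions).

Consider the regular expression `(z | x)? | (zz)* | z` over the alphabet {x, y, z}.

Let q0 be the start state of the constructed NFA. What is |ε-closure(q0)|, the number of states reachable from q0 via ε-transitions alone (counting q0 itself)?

11

Let C(F) = |ε-closure(F.start)| within fragment F, and note whether F accepts ε. Symbol fragments have C = 1 and do not accept ε. Then:
  z | x → C = 1 + 1 + 1 = 3 (the new accept is not ε-reachable since no branch accepts ε)
  (z | x)? → new start has ε-edges to the inner start and to the new accept, so C = 2 + 3 = 5
  zz → same as the first factor's closure: C = 1
  (zz)* → C = 1 (new start) + 1 (body) + 1 (new accept) = 3
  (z | x)? | (zz)* | z → C = 1 (new start) + (5 + 3 + 1) + 1 (new accept, since some branch ε-reaches its own accept) = 11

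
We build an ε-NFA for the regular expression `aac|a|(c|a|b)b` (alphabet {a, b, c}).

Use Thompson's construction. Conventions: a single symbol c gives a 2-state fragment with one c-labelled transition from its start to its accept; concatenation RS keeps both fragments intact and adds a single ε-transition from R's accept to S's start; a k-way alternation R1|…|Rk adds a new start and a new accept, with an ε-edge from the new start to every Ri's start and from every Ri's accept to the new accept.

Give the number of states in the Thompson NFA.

20

By structural recursion:
Each of the 8 symbol leaves contributes a 2-state fragment.
  aac : 6 states
  c|a|b : 8 states
  (c|a|b)b : 10 states
  aac|a|(c|a|b)b : 20 states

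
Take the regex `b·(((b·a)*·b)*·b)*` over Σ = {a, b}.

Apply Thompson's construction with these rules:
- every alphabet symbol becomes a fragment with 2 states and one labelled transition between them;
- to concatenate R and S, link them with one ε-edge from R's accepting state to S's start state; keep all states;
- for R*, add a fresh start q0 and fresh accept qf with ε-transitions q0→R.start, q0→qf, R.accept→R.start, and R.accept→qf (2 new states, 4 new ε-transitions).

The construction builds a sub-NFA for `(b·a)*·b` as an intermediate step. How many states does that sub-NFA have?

8

Fragment for `(b·a)*·b`:
Each of the 3 symbol leaves contributes a 2-state fragment.
  b·a — 4 states
  (b·a)* — 6 states
  (b·a)*·b — 8 states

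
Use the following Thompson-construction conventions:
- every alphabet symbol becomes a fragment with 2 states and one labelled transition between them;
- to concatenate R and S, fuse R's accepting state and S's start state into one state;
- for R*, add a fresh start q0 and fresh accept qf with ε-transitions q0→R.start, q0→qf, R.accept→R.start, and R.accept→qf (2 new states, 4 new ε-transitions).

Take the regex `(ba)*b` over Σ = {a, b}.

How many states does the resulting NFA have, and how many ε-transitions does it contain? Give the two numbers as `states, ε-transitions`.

6, 4

Building bottom-up:
Each of the 3 symbol leaves contributes 2 states and 0 ε-transitions.
  ba = 3 states, 0 ε-transitions
  (ba)* = 5 states, 4 ε-transitions
  (ba)*b = 6 states, 4 ε-transitions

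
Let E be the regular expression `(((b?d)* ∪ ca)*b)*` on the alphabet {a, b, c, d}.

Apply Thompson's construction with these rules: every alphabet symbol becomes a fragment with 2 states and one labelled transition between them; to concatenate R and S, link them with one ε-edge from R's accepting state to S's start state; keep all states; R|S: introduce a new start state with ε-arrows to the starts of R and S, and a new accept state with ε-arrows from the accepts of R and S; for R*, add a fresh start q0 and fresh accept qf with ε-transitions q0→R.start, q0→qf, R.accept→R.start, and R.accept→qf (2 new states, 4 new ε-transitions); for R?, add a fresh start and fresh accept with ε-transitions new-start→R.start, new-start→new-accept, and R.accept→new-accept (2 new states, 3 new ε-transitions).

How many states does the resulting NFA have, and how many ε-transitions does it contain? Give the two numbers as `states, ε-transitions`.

20, 22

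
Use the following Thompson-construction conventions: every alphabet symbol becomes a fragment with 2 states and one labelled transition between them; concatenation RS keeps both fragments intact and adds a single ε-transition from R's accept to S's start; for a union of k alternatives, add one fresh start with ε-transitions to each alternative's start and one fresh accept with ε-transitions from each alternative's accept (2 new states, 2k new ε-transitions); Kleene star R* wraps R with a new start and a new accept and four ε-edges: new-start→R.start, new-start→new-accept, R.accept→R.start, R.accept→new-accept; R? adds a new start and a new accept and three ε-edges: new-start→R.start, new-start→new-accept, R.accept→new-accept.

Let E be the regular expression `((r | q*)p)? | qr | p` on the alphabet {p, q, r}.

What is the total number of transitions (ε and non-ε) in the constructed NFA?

25

Recursing over subexpressions:
Each of the 6 symbol leaves contributes 1 transition (1 symbol, 0 ε).
  q* : 5 transitions (1 symbol, 4 ε)
  r | q* : 10 transitions (2 symbol, 8 ε)
  (r | q*)p : 12 transitions (3 symbol, 9 ε)
  ((r | q*)p)? : 15 transitions (3 symbol, 12 ε)
  qr : 3 transitions (2 symbol, 1 ε)
  ((r | q*)p)? | qr | p : 25 transitions (6 symbol, 19 ε)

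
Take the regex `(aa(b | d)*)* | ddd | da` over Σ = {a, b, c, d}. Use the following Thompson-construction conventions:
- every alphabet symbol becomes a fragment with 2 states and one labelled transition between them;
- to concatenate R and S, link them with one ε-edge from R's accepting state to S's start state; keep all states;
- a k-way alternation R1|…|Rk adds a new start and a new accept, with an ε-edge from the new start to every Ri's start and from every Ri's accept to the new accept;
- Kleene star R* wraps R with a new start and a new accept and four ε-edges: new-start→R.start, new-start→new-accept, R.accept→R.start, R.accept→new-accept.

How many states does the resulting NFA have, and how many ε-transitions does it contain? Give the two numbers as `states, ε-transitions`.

26, 23

Per subexpression:
Each of the 9 symbol leaves contributes 2 states and 0 ε-transitions.
  b | d : 6 states, 4 ε-transitions
  (b | d)* : 8 states, 8 ε-transitions
  aa(b | d)* : 12 states, 10 ε-transitions
  (aa(b | d)*)* : 14 states, 14 ε-transitions
  ddd : 6 states, 2 ε-transitions
  da : 4 states, 1 ε-transition
  (aa(b | d)*)* | ddd | da : 26 states, 23 ε-transitions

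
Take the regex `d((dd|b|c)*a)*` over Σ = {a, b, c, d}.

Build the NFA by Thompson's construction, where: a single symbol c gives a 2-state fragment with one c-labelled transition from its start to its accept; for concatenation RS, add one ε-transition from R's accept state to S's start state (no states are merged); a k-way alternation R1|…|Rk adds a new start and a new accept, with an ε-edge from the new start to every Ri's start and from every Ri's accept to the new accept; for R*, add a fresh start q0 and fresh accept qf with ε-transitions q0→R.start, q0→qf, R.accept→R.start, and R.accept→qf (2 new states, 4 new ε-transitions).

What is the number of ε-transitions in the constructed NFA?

17

Recursing over subexpressions:
Each of the 6 symbol leaves contributes 0 ε-transitions.
  dd → 1 ε-transition
  dd|b|c → 7 ε-transitions
  (dd|b|c)* → 11 ε-transitions
  (dd|b|c)*a → 12 ε-transitions
  ((dd|b|c)*a)* → 16 ε-transitions
  d((dd|b|c)*a)* → 17 ε-transitions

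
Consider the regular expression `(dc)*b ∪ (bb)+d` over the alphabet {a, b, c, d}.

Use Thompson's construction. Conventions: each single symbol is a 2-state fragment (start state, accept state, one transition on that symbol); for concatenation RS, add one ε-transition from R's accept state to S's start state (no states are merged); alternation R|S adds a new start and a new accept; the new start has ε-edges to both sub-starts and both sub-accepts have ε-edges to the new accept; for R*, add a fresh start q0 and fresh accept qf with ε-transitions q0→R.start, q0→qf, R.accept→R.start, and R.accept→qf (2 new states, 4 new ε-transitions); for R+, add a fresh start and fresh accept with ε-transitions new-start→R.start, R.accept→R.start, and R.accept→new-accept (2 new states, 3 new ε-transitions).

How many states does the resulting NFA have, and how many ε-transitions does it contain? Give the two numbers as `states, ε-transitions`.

Per subexpression:
Each of the 6 symbol leaves contributes 2 states and 0 ε-transitions.
  dc : 4 states, 1 ε-transition
  (dc)* : 6 states, 5 ε-transitions
  (dc)*b : 8 states, 6 ε-transitions
  bb : 4 states, 1 ε-transition
  (bb)+ : 6 states, 4 ε-transitions
  (bb)+d : 8 states, 5 ε-transitions
  (dc)*b ∪ (bb)+d : 18 states, 15 ε-transitions

18, 15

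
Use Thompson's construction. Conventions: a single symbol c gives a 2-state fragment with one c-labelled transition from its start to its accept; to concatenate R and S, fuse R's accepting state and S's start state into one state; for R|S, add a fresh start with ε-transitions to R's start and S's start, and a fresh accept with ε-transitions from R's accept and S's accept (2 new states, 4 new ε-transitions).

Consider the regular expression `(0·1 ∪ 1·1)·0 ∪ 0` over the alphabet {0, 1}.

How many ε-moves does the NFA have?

8

Building bottom-up:
Each of the 6 symbol leaves contributes 0 ε-transitions.
  0·1 — 0 ε-transitions
  1·1 — 0 ε-transitions
  0·1 ∪ 1·1 — 4 ε-transitions
  (0·1 ∪ 1·1)·0 — 4 ε-transitions
  (0·1 ∪ 1·1)·0 ∪ 0 — 8 ε-transitions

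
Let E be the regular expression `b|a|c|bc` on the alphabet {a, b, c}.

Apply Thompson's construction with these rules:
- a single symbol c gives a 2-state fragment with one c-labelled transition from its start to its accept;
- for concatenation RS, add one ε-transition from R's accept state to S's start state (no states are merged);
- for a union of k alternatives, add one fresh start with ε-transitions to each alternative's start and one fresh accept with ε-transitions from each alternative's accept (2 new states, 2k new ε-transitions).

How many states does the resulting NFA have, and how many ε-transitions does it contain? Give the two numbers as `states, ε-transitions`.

Per subexpression:
Each of the 5 symbol leaves contributes 2 states and 0 ε-transitions.
  bc = 4 states, 1 ε-transition
  b|a|c|bc = 12 states, 9 ε-transitions

12, 9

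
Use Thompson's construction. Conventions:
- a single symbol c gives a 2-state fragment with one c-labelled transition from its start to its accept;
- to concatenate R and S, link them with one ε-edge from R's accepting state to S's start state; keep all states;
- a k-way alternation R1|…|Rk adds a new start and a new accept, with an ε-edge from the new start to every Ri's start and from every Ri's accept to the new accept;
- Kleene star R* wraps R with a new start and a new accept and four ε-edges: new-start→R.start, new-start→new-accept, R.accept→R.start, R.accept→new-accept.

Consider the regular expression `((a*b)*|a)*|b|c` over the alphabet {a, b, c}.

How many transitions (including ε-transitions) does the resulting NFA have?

28

Per subexpression:
Each of the 5 symbol leaves contributes 1 transition (1 symbol, 0 ε).
  a* — 5 transitions (1 symbol, 4 ε)
  a*b — 7 transitions (2 symbol, 5 ε)
  (a*b)* — 11 transitions (2 symbol, 9 ε)
  (a*b)*|a — 16 transitions (3 symbol, 13 ε)
  ((a*b)*|a)* — 20 transitions (3 symbol, 17 ε)
  ((a*b)*|a)*|b|c — 28 transitions (5 symbol, 23 ε)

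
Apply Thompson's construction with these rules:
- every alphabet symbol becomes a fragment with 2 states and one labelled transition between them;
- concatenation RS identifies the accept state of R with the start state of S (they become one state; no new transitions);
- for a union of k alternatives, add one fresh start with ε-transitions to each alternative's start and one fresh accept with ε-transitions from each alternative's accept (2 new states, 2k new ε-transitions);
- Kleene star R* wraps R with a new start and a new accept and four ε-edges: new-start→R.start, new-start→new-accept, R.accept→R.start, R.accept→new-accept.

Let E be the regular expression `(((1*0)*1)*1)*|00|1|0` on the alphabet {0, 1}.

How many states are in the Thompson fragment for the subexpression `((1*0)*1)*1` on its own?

11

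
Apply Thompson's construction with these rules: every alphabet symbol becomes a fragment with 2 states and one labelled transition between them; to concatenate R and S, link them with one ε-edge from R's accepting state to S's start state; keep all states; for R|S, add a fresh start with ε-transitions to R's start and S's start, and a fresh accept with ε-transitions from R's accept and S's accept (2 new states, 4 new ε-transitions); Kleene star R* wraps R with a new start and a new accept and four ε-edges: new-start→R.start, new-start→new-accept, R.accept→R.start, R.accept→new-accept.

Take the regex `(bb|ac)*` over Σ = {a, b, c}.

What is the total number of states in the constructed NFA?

Per subexpression:
Each of the 4 symbol leaves contributes a 2-state fragment.
  bb : 4 states
  ac : 4 states
  bb|ac : 10 states
  (bb|ac)* : 12 states

12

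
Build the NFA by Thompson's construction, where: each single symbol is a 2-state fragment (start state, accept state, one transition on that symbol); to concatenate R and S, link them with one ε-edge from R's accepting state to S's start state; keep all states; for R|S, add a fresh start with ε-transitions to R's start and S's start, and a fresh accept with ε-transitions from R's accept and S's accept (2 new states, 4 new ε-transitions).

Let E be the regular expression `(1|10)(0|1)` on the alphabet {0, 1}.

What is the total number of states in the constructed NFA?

14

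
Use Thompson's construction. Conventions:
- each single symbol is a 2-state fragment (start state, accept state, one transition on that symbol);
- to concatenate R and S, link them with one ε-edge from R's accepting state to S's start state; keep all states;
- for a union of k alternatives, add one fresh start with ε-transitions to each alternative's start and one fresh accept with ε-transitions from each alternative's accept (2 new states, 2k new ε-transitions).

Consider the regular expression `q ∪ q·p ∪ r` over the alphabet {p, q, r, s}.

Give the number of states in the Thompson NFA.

Recursing over subexpressions:
Each of the 4 symbol leaves contributes a 2-state fragment.
  q·p → 4 states
  q ∪ q·p ∪ r → 10 states

10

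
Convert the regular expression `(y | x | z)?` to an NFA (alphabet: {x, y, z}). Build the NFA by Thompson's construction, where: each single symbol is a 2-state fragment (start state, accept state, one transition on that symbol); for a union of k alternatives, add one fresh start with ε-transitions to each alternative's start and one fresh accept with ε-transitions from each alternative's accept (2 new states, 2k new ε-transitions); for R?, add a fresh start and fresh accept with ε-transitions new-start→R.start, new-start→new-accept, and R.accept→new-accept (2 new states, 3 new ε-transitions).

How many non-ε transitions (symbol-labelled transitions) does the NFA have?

3

Bottom-up over the parse tree:
Each of the 3 symbol leaves contributes exactly 1 symbol transition.
  y | x | z → 3 symbol transitions
  (y | x | z)? → 3 symbol transitions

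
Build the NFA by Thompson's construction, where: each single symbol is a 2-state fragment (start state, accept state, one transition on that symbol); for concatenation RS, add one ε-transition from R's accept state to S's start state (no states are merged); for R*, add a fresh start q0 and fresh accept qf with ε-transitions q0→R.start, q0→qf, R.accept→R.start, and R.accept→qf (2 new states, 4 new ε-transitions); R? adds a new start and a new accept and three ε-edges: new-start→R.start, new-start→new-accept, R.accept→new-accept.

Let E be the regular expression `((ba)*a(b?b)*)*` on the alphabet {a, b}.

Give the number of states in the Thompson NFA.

By structural recursion:
Each of the 5 symbol leaves contributes a 2-state fragment.
  ba : 4 states
  (ba)* : 6 states
  b? : 4 states
  b?b : 6 states
  (b?b)* : 8 states
  (ba)*a(b?b)* : 16 states
  ((ba)*a(b?b)*)* : 18 states

18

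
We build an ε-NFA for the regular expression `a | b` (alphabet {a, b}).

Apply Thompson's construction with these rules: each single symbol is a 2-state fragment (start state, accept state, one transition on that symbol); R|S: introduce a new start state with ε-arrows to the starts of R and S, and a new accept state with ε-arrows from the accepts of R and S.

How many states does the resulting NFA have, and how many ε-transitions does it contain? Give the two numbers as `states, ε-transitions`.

Bottom-up over the parse tree:
Each of the 2 symbol leaves contributes 2 states and 0 ε-transitions.
  a | b → 6 states, 4 ε-transitions

6, 4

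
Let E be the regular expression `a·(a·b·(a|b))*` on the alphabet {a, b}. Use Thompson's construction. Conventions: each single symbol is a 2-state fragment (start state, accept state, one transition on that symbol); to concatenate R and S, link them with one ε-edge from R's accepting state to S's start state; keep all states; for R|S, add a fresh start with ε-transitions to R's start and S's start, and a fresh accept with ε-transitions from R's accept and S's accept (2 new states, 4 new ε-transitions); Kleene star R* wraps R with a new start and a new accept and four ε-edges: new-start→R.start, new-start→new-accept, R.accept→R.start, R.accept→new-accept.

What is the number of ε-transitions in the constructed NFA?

11

By structural recursion:
Each of the 5 symbol leaves contributes 0 ε-transitions.
  a|b → 4 ε-transitions
  a·b·(a|b) → 6 ε-transitions
  (a·b·(a|b))* → 10 ε-transitions
  a·(a·b·(a|b))* → 11 ε-transitions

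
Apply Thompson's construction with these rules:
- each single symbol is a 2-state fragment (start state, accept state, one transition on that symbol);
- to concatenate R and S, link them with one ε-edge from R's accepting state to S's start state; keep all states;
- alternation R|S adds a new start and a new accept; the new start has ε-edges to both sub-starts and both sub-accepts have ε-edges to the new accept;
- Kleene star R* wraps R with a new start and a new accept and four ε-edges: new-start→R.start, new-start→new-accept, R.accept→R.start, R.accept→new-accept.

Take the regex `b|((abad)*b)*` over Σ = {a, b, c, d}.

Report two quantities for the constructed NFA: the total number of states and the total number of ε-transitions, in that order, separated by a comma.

18, 16

By structural recursion:
Each of the 6 symbol leaves contributes 2 states and 0 ε-transitions.
  abad → 8 states, 3 ε-transitions
  (abad)* → 10 states, 7 ε-transitions
  (abad)*b → 12 states, 8 ε-transitions
  ((abad)*b)* → 14 states, 12 ε-transitions
  b|((abad)*b)* → 18 states, 16 ε-transitions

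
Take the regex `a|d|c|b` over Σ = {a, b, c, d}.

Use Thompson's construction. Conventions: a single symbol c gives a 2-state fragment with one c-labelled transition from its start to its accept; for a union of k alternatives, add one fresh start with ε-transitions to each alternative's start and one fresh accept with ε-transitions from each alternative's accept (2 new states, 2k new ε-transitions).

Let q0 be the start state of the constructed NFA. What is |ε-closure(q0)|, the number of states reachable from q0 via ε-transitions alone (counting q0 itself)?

Work bottom-up. For each fragment F, track |ε-closure(F.start)| and whether F's accept lies in that closure (i.e. whether F accepts ε). A single-symbol fragment has closure size 1 and does not accept ε.
  a|d|c|b → new start ε-reaches every alternative's start; none of them accept ε, so the new accept is not reached: |ε-closure| = 1 + 1 + 1 + 1 + 1 = 5

5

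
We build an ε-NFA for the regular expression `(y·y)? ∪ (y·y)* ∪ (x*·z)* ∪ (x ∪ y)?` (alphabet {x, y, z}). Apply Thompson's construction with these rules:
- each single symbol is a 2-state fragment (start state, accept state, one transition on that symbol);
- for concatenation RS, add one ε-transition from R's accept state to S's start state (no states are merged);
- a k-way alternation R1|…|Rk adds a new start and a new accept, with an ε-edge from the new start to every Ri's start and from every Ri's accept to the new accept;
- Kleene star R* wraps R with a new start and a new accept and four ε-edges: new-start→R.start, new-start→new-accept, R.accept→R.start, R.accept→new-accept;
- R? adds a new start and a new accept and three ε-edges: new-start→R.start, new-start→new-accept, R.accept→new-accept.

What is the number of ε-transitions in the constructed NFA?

Per subexpression:
Each of the 8 symbol leaves contributes 0 ε-transitions.
  y·y = 1 ε-transition
  (y·y)? = 4 ε-transitions
  y·y = 1 ε-transition
  (y·y)* = 5 ε-transitions
  x* = 4 ε-transitions
  x*·z = 5 ε-transitions
  (x*·z)* = 9 ε-transitions
  x ∪ y = 4 ε-transitions
  (x ∪ y)? = 7 ε-transitions
  (y·y)? ∪ (y·y)* ∪ (x*·z)* ∪ (x ∪ y)? = 33 ε-transitions

33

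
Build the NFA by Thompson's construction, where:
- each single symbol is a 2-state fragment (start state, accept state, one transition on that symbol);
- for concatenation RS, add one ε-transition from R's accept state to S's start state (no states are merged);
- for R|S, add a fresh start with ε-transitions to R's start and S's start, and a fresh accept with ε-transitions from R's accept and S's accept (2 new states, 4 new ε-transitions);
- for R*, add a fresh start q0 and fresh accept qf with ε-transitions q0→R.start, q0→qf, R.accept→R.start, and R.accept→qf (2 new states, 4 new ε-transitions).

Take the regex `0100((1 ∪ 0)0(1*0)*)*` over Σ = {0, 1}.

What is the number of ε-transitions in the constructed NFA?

23

Per subexpression:
Each of the 9 symbol leaves contributes 0 ε-transitions.
  1 ∪ 0 — 4 ε-transitions
  1* — 4 ε-transitions
  1*0 — 5 ε-transitions
  (1*0)* — 9 ε-transitions
  (1 ∪ 0)0(1*0)* — 15 ε-transitions
  ((1 ∪ 0)0(1*0)*)* — 19 ε-transitions
  0100((1 ∪ 0)0(1*0)*)* — 23 ε-transitions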